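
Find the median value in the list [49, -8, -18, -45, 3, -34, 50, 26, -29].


First, sort the list: [-45, -34, -29, -18, -8, 3, 26, 49, 50]
The list has 9 elements (odd count).
The middle index is 4 (0-based), and the element there is -8.
Final answer: -8


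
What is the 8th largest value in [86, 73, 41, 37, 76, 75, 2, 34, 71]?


Sort descending: [86, 76, 75, 73, 71, 41, 37, 34, 2]
The 8th element (1-indexed) is at index 7.
Value = 34
Final answer: 34


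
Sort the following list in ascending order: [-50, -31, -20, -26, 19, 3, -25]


Original list: [-50, -31, -20, -26, 19, 3, -25]
Repeatedly take the smallest remaining element:
  Remaining [-50, -31, -20, -26, 19, 3, -25] -> smallest is -50
  Remaining [-31, -20, -26, 19, 3, -25] -> smallest is -31
  Remaining [-20, -26, 19, 3, -25] -> smallest is -26
  Remaining [-20, 19, 3, -25] -> smallest is -25
  Remaining [-20, 19, 3] -> smallest is -20
  Remaining [19, 3] -> smallest is 3
  Remaining [19] -> smallest is 19
Collecting the picks in order gives the sorted list.
Final answer: [-50, -31, -26, -25, -20, 3, 19]


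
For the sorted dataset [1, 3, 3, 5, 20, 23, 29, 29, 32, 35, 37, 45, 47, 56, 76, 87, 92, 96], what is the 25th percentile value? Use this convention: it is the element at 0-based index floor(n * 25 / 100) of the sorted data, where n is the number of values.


The dataset has n = 18 elements.
Index = floor(18 * 25 / 100) = floor(450 / 100) = floor(4.5) = 4
Counting from index 0 in the sorted data, the element at index 4 is 20.
Final answer: 20


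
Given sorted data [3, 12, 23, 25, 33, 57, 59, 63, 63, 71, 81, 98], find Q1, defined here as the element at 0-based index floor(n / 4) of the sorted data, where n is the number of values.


The list has n = 12 elements.
Q1 index = floor(12 / 4) = floor(3) = 3
Counting from index 0 in the sorted data, the element at index 3 is 25.
Final answer: 25


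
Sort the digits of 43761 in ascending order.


The number 43761 has digits: 4, 3, 7, 6, 1
Sorted: 1, 3, 4, 6, 7
Joining the sorted digits gives the result.
Final answer: 13467


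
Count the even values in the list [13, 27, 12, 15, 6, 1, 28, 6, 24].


Check each element:
  13 is odd
  27 is odd
  12 is even
  15 is odd
  6 is even
  1 is odd
  28 is even
  6 is even
  24 is even
Evens: [12, 6, 28, 6, 24]
Count of evens = 5
Final answer: 5


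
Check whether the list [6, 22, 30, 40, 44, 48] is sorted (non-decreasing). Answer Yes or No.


Check consecutive pairs:
  6 <= 22? True
  22 <= 30? True
  30 <= 40? True
  40 <= 44? True
  44 <= 48? True
Every consecutive pair is in order, so the list is non-decreasing.
Final answer: Yes


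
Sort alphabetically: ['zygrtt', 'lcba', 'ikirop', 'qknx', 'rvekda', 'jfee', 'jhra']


Compare strings character by character (the first differing letter decides):
  'ikirop' < 'jfee' since 'i' < 'j' at position 1
  'jfee' < 'jhra' since 'f' < 'h' at position 2
  'jhra' < 'lcba' since 'j' < 'l' at position 1
  'lcba' < 'qknx' since 'l' < 'q' at position 1
  'qknx' < 'rvekda' since 'q' < 'r' at position 1
  'rvekda' < 'zygrtt' since 'r' < 'z' at position 1
Chaining these comparisons gives the alphabetical order.
Final answer: ['ikirop', 'jfee', 'jhra', 'lcba', 'qknx', 'rvekda', 'zygrtt']


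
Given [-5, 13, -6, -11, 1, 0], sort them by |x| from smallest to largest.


Compute absolute values:
  |-5| = 5
  |13| = 13
  |-6| = 6
  |-11| = 11
  |1| = 1
  |0| = 0
Absolute values in increasing order: 0 < 1 < 5 < 6 < 11 < 13
Listing the original numbers in that order gives the answer.
Final answer: [0, 1, -5, -6, -11, 13]


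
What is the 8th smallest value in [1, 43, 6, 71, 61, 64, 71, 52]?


Sort ascending: [1, 6, 43, 52, 61, 64, 71, 71]
The 8th element (1-indexed) is at index 7.
Value = 71
Final answer: 71


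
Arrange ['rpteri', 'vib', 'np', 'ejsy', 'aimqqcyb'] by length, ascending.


Compute lengths:
  'rpteri' has length 6
  'vib' has length 3
  'np' has length 2
  'ejsy' has length 4
  'aimqqcyb' has length 8
Lengths in increasing order: 2 < 3 < 4 < 6 < 8
Listing the words in that order gives the answer.
Final answer: ['np', 'vib', 'ejsy', 'rpteri', 'aimqqcyb']


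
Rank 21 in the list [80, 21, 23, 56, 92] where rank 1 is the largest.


Sort descending: [92, 80, 56, 23, 21]
Find 21 in the sorted list.
21 is at position 5.
Final answer: 5


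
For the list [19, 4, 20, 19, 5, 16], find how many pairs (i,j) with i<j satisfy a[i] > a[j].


For each element, count the later elements that are smaller than it:
  19 (index 0): smaller elements after it = [4, 5, 16] -> 3
  4 (index 1): smaller elements after it = [] -> 0
  20 (index 2): smaller elements after it = [19, 5, 16] -> 3
  19 (index 3): smaller elements after it = [5, 16] -> 2
  5 (index 4): smaller elements after it = [] -> 0
Total inversions = 3 + 0 + 3 + 2 + 0 = 8
Final answer: 8


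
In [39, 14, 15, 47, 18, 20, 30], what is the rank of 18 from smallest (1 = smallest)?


Sort ascending: [14, 15, 18, 20, 30, 39, 47]
Find 18 in the sorted list.
18 is at position 3 (1-indexed).
Final answer: 3


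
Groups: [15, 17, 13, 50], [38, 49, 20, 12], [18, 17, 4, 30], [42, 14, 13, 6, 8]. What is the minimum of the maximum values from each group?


Find max of each group:
  Group 1: [15, 17, 13, 50] -> max = 50
  Group 2: [38, 49, 20, 12] -> max = 49
  Group 3: [18, 17, 4, 30] -> max = 30
  Group 4: [42, 14, 13, 6, 8] -> max = 42
Maxes: [50, 49, 30, 42]
Minimum of maxes = 30
Final answer: 30


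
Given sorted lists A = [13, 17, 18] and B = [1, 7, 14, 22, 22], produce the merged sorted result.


List A: [13, 17, 18]
List B: [1, 7, 14, 22, 22]
Repeatedly compare the front elements and take the smaller:
  13 vs 1 -> take 1
  13 vs 7 -> take 7
  13 vs 14 -> take 13
  17 vs 14 -> take 14
  17 vs 22 -> take 17
  18 vs 22 -> take 18
  A is exhausted; append the rest of B: [22, 22]
Final answer: [1, 7, 13, 14, 17, 18, 22, 22]


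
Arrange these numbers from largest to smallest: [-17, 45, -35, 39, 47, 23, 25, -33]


Original list: [-17, 45, -35, 39, 47, 23, 25, -33]
Repeatedly take the largest remaining element:
  Remaining [-17, 45, -35, 39, 47, 23, 25, -33] -> largest is 47
  Remaining [-17, 45, -35, 39, 23, 25, -33] -> largest is 45
  Remaining [-17, -35, 39, 23, 25, -33] -> largest is 39
  Remaining [-17, -35, 23, 25, -33] -> largest is 25
  Remaining [-17, -35, 23, -33] -> largest is 23
  Remaining [-17, -35, -33] -> largest is -17
  Remaining [-35, -33] -> largest is -33
  Remaining [-35] -> largest is -35
Collecting the picks in order gives the descending list.
Final answer: [47, 45, 39, 25, 23, -17, -33, -35]


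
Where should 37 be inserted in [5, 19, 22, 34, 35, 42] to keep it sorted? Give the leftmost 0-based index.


List is sorted: [5, 19, 22, 34, 35, 42]
We need the leftmost position where 37 can be inserted, i.e. the first index whose element is >= 37 (or the end of the list if none is).
Binary search with low=0, high=6 (0-based indices):
  low=0, high=6, mid=3: a[3]=34 < 37, so low = 4
  low=4, high=6, mid=5: a[5]=42 >= 37, so high = 5
  low=4, high=5, mid=4: a[4]=35 < 37, so low = 5
Now low = high = 5, so the insertion index is 5.
Final answer: 5


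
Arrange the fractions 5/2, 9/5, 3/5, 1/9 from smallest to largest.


Convert to decimal for comparison:
  5/2 = 2.5
  9/5 = 1.8
  3/5 = 0.6
  1/9 = 0.1111
Decimals in increasing order: 0.1111 < 0.6 < 1.8 < 2.5
Writing each back as its fraction gives the sorted order.
Final answer: 1/9, 3/5, 9/5, 5/2


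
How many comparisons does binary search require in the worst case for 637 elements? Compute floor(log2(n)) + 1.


Binary search halves the search space each step.
Maximum comparisons = floor(log2(637)) + 1
log2(637) = 9.3151
floor(log2(637)) = 9, so 9 + 1 = 10
Final answer: 10


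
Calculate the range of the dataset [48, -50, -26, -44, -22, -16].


Maximum value: 48
Minimum value: -50
Range = 48 - (-50) = 98
Final answer: 98


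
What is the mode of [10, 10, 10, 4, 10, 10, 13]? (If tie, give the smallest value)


Count the frequency of each value:
  4 appears 1 time(s)
  10 appears 5 time(s)
  13 appears 1 time(s)
Maximum frequency is 5.
Only 10 reaches that frequency, so it is the mode.
Final answer: 10


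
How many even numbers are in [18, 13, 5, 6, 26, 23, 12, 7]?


Check each element:
  18 is even
  13 is odd
  5 is odd
  6 is even
  26 is even
  23 is odd
  12 is even
  7 is odd
Evens: [18, 6, 26, 12]
Count of evens = 4
Final answer: 4


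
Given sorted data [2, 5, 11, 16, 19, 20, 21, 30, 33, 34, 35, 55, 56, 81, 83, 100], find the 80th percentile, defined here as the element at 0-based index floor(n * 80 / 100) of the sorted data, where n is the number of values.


The dataset has n = 16 elements.
Index = floor(16 * 80 / 100) = floor(1280 / 100) = floor(12.8) = 12
Counting from index 0 in the sorted data, the element at index 12 is 56.
Final answer: 56


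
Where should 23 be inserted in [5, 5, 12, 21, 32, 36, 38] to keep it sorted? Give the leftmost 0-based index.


List is sorted: [5, 5, 12, 21, 32, 36, 38]
We need the leftmost position where 23 can be inserted, i.e. the first index whose element is >= 23 (or the end of the list if none is).
Binary search with low=0, high=7 (0-based indices):
  low=0, high=7, mid=3: a[3]=21 < 23, so low = 4
  low=4, high=7, mid=5: a[5]=36 >= 23, so high = 5
  low=4, high=5, mid=4: a[4]=32 >= 23, so high = 4
Now low = high = 4, so the insertion index is 4.
Final answer: 4


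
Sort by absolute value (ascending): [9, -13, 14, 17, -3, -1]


Compute absolute values:
  |9| = 9
  |-13| = 13
  |14| = 14
  |17| = 17
  |-3| = 3
  |-1| = 1
Absolute values in increasing order: 1 < 3 < 9 < 13 < 14 < 17
Listing the original numbers in that order gives the answer.
Final answer: [-1, -3, 9, -13, 14, 17]


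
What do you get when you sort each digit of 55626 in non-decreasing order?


The number 55626 has digits: 5, 5, 6, 2, 6
Sorted: 2, 5, 5, 6, 6
Joining the sorted digits gives the result.
Final answer: 25566


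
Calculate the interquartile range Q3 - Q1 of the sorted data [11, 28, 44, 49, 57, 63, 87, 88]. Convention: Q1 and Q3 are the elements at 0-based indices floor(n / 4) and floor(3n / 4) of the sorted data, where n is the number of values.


The data has n = 8 elements.
Q1 index = floor(8 / 4) = floor(2) = 2; Q3 index = floor(3 * 8 / 4) = floor(6) = 6
Q1 = element at index 2 = 44
Q3 = element at index 6 = 87
IQR = 87 - 44 = 43
Final answer: 43


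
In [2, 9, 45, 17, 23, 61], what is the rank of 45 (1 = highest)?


Sort descending: [61, 45, 23, 17, 9, 2]
Find 45 in the sorted list.
45 is at position 2.
Final answer: 2


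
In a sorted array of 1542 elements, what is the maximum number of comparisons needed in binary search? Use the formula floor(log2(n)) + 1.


Binary search halves the search space each step.
Maximum comparisons = floor(log2(1542)) + 1
log2(1542) = 10.5906
floor(log2(1542)) = 10, so 10 + 1 = 11
Final answer: 11


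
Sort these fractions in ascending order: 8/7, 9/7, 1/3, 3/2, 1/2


Convert to decimal for comparison:
  8/7 = 1.1429
  9/7 = 1.2857
  1/3 = 0.3333
  3/2 = 1.5
  1/2 = 0.5
Decimals in increasing order: 0.3333 < 0.5 < 1.1429 < 1.2857 < 1.5
Writing each back as its fraction gives the sorted order.
Final answer: 1/3, 1/2, 8/7, 9/7, 3/2


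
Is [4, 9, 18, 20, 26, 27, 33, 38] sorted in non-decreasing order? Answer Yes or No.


Check consecutive pairs:
  4 <= 9? True
  9 <= 18? True
  18 <= 20? True
  20 <= 26? True
  26 <= 27? True
  27 <= 33? True
  33 <= 38? True
Every consecutive pair is in order, so the list is non-decreasing.
Final answer: Yes


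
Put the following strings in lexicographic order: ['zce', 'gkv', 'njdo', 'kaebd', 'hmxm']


Compare strings character by character (the first differing letter decides):
  'gkv' < 'hmxm' since 'g' < 'h' at position 1
  'hmxm' < 'kaebd' since 'h' < 'k' at position 1
  'kaebd' < 'njdo' since 'k' < 'n' at position 1
  'njdo' < 'zce' since 'n' < 'z' at position 1
Chaining these comparisons gives the alphabetical order.
Final answer: ['gkv', 'hmxm', 'kaebd', 'njdo', 'zce']


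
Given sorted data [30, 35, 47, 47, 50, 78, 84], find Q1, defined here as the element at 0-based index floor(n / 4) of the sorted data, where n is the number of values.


The list has n = 7 elements.
Q1 index = floor(7 / 4) = floor(1.75) = 1
Counting from index 0 in the sorted data, the element at index 1 is 35.
Final answer: 35


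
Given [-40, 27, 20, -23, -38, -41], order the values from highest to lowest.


Original list: [-40, 27, 20, -23, -38, -41]
Repeatedly take the largest remaining element:
  Remaining [-40, 27, 20, -23, -38, -41] -> largest is 27
  Remaining [-40, 20, -23, -38, -41] -> largest is 20
  Remaining [-40, -23, -38, -41] -> largest is -23
  Remaining [-40, -38, -41] -> largest is -38
  Remaining [-40, -41] -> largest is -40
  Remaining [-41] -> largest is -41
Collecting the picks in order gives the descending list.
Final answer: [27, 20, -23, -38, -40, -41]


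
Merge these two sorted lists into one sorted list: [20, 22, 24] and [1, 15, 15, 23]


List A: [20, 22, 24]
List B: [1, 15, 15, 23]
Repeatedly compare the front elements and take the smaller:
  20 vs 1 -> take 1
  20 vs 15 -> take 15
  20 vs 15 -> take 15
  20 vs 23 -> take 20
  22 vs 23 -> take 22
  24 vs 23 -> take 23
  B is exhausted; append the rest of A: [24]
Final answer: [1, 15, 15, 20, 22, 23, 24]


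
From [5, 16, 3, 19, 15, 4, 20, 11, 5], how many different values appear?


List all unique values:
Distinct values: [3, 4, 5, 11, 15, 16, 19, 20]
Count = 8
Final answer: 8


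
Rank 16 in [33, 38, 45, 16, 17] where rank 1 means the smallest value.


Sort ascending: [16, 17, 33, 38, 45]
Find 16 in the sorted list.
16 is at position 1 (1-indexed).
Final answer: 1


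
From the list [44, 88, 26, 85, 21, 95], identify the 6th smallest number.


Sort ascending: [21, 26, 44, 85, 88, 95]
The 6th element (1-indexed) is at index 5.
Value = 95
Final answer: 95


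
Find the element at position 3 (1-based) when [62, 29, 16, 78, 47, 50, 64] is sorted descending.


Sort descending: [78, 64, 62, 50, 47, 29, 16]
The 3rd element (1-indexed) is at index 2.
Value = 62
Final answer: 62


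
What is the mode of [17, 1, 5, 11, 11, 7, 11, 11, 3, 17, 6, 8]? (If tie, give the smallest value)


Count the frequency of each value:
  1 appears 1 time(s)
  3 appears 1 time(s)
  5 appears 1 time(s)
  6 appears 1 time(s)
  7 appears 1 time(s)
  8 appears 1 time(s)
  11 appears 4 time(s)
  17 appears 2 time(s)
Maximum frequency is 4.
Only 11 reaches that frequency, so it is the mode.
Final answer: 11


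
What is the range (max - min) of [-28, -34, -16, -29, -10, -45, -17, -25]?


Maximum value: -10
Minimum value: -45
Range = -10 - (-45) = 35
Final answer: 35


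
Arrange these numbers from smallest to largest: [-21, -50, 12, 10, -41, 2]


Original list: [-21, -50, 12, 10, -41, 2]
Repeatedly take the smallest remaining element:
  Remaining [-21, -50, 12, 10, -41, 2] -> smallest is -50
  Remaining [-21, 12, 10, -41, 2] -> smallest is -41
  Remaining [-21, 12, 10, 2] -> smallest is -21
  Remaining [12, 10, 2] -> smallest is 2
  Remaining [12, 10] -> smallest is 10
  Remaining [12] -> smallest is 12
Collecting the picks in order gives the sorted list.
Final answer: [-50, -41, -21, 2, 10, 12]


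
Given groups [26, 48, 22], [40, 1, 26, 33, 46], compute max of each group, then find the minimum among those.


Find max of each group:
  Group 1: [26, 48, 22] -> max = 48
  Group 2: [40, 1, 26, 33, 46] -> max = 46
Maxes: [48, 46]
Minimum of maxes = 46
Final answer: 46


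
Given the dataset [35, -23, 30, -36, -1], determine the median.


First, sort the list: [-36, -23, -1, 30, 35]
The list has 5 elements (odd count).
The middle index is 2 (0-based), and the element there is -1.
Final answer: -1


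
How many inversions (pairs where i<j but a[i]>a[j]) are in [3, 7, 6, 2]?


For each element, count the later elements that are smaller than it:
  3 (index 0): smaller elements after it = [2] -> 1
  7 (index 1): smaller elements after it = [6, 2] -> 2
  6 (index 2): smaller elements after it = [2] -> 1
Total inversions = 1 + 2 + 1 = 4
Final answer: 4


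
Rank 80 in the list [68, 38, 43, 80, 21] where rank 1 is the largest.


Sort descending: [80, 68, 43, 38, 21]
Find 80 in the sorted list.
80 is at position 1.
Final answer: 1


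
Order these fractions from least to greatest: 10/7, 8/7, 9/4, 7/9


Convert to decimal for comparison:
  10/7 = 1.4286
  8/7 = 1.1429
  9/4 = 2.25
  7/9 = 0.7778
Decimals in increasing order: 0.7778 < 1.1429 < 1.4286 < 2.25
Writing each back as its fraction gives the sorted order.
Final answer: 7/9, 8/7, 10/7, 9/4


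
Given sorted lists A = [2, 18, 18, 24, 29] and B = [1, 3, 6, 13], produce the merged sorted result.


List A: [2, 18, 18, 24, 29]
List B: [1, 3, 6, 13]
Repeatedly compare the front elements and take the smaller:
  2 vs 1 -> take 1
  2 vs 3 -> take 2
  18 vs 3 -> take 3
  18 vs 6 -> take 6
  18 vs 13 -> take 13
  B is exhausted; append the rest of A: [18, 18, 24, 29]
Final answer: [1, 2, 3, 6, 13, 18, 18, 24, 29]


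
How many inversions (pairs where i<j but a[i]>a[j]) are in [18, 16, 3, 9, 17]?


For each element, count the later elements that are smaller than it:
  18 (index 0): smaller elements after it = [16, 3, 9, 17] -> 4
  16 (index 1): smaller elements after it = [3, 9] -> 2
  3 (index 2): smaller elements after it = [] -> 0
  9 (index 3): smaller elements after it = [] -> 0
Total inversions = 4 + 2 + 0 + 0 = 6
Final answer: 6


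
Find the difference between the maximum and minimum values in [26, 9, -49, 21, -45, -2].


Maximum value: 26
Minimum value: -49
Range = 26 - (-49) = 75
Final answer: 75


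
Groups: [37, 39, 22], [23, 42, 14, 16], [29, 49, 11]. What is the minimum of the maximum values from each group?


Find max of each group:
  Group 1: [37, 39, 22] -> max = 39
  Group 2: [23, 42, 14, 16] -> max = 42
  Group 3: [29, 49, 11] -> max = 49
Maxes: [39, 42, 49]
Minimum of maxes = 39
Final answer: 39


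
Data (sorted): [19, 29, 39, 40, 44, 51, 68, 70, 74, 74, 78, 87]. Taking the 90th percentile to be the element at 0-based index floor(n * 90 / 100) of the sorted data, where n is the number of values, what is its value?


The dataset has n = 12 elements.
Index = floor(12 * 90 / 100) = floor(1080 / 100) = floor(10.8) = 10
Counting from index 0 in the sorted data, the element at index 10 is 78.
Final answer: 78


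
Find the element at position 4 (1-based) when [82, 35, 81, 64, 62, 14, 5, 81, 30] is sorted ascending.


Sort ascending: [5, 14, 30, 35, 62, 64, 81, 81, 82]
The 4th element (1-indexed) is at index 3.
Value = 35
Final answer: 35


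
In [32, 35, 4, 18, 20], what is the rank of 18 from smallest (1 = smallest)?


Sort ascending: [4, 18, 20, 32, 35]
Find 18 in the sorted list.
18 is at position 2 (1-indexed).
Final answer: 2


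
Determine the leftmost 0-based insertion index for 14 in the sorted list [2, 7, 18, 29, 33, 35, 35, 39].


List is sorted: [2, 7, 18, 29, 33, 35, 35, 39]
We need the leftmost position where 14 can be inserted, i.e. the first index whose element is >= 14 (or the end of the list if none is).
Binary search with low=0, high=8 (0-based indices):
  low=0, high=8, mid=4: a[4]=33 >= 14, so high = 4
  low=0, high=4, mid=2: a[2]=18 >= 14, so high = 2
  low=0, high=2, mid=1: a[1]=7 < 14, so low = 2
Now low = high = 2, so the insertion index is 2.
Final answer: 2


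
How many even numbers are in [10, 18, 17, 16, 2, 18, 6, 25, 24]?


Check each element:
  10 is even
  18 is even
  17 is odd
  16 is even
  2 is even
  18 is even
  6 is even
  25 is odd
  24 is even
Evens: [10, 18, 16, 2, 18, 6, 24]
Count of evens = 7
Final answer: 7


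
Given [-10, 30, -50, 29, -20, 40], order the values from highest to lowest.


Original list: [-10, 30, -50, 29, -20, 40]
Repeatedly take the largest remaining element:
  Remaining [-10, 30, -50, 29, -20, 40] -> largest is 40
  Remaining [-10, 30, -50, 29, -20] -> largest is 30
  Remaining [-10, -50, 29, -20] -> largest is 29
  Remaining [-10, -50, -20] -> largest is -10
  Remaining [-50, -20] -> largest is -20
  Remaining [-50] -> largest is -50
Collecting the picks in order gives the descending list.
Final answer: [40, 30, 29, -10, -20, -50]


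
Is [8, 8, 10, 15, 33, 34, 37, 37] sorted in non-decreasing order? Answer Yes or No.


Check consecutive pairs:
  8 <= 8? True
  8 <= 10? True
  10 <= 15? True
  15 <= 33? True
  33 <= 34? True
  34 <= 37? True
  37 <= 37? True
Every consecutive pair is in order, so the list is non-decreasing.
Final answer: Yes


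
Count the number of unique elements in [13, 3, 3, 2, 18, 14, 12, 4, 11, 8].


List all unique values:
Distinct values: [2, 3, 4, 8, 11, 12, 13, 14, 18]
Count = 9
Final answer: 9


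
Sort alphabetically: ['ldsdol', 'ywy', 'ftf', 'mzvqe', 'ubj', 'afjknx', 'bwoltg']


Compare strings character by character (the first differing letter decides):
  'afjknx' < 'bwoltg' since 'a' < 'b' at position 1
  'bwoltg' < 'ftf' since 'b' < 'f' at position 1
  'ftf' < 'ldsdol' since 'f' < 'l' at position 1
  'ldsdol' < 'mzvqe' since 'l' < 'm' at position 1
  'mzvqe' < 'ubj' since 'm' < 'u' at position 1
  'ubj' < 'ywy' since 'u' < 'y' at position 1
Chaining these comparisons gives the alphabetical order.
Final answer: ['afjknx', 'bwoltg', 'ftf', 'ldsdol', 'mzvqe', 'ubj', 'ywy']


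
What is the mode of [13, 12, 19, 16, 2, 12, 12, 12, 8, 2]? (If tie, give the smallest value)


Count the frequency of each value:
  2 appears 2 time(s)
  8 appears 1 time(s)
  12 appears 4 time(s)
  13 appears 1 time(s)
  16 appears 1 time(s)
  19 appears 1 time(s)
Maximum frequency is 4.
Only 12 reaches that frequency, so it is the mode.
Final answer: 12


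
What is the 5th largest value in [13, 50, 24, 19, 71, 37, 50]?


Sort descending: [71, 50, 50, 37, 24, 19, 13]
The 5th element (1-indexed) is at index 4.
Value = 24
Final answer: 24


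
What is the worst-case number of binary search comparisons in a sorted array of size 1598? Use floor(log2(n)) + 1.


Binary search halves the search space each step.
Maximum comparisons = floor(log2(1598)) + 1
log2(1598) = 10.6421
floor(log2(1598)) = 10, so 10 + 1 = 11
Final answer: 11


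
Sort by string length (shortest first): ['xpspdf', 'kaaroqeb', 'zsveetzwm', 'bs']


Compute lengths:
  'xpspdf' has length 6
  'kaaroqeb' has length 8
  'zsveetzwm' has length 9
  'bs' has length 2
Lengths in increasing order: 2 < 6 < 8 < 9
Listing the words in that order gives the answer.
Final answer: ['bs', 'xpspdf', 'kaaroqeb', 'zsveetzwm']


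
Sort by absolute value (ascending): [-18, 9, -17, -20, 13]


Compute absolute values:
  |-18| = 18
  |9| = 9
  |-17| = 17
  |-20| = 20
  |13| = 13
Absolute values in increasing order: 9 < 13 < 17 < 18 < 20
Listing the original numbers in that order gives the answer.
Final answer: [9, 13, -17, -18, -20]


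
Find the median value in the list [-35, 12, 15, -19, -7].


First, sort the list: [-35, -19, -7, 12, 15]
The list has 5 elements (odd count).
The middle index is 2 (0-based), and the element there is -7.
Final answer: -7


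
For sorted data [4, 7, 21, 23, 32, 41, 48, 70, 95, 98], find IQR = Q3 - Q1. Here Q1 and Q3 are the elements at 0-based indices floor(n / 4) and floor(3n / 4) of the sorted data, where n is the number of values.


The data has n = 10 elements.
Q1 index = floor(10 / 4) = floor(2.5) = 2; Q3 index = floor(3 * 10 / 4) = floor(7.5) = 7
Q1 = element at index 2 = 21
Q3 = element at index 7 = 70
IQR = 70 - 21 = 49
Final answer: 49


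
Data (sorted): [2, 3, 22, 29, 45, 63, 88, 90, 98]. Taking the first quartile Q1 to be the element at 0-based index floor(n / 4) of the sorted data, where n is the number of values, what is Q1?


The list has n = 9 elements.
Q1 index = floor(9 / 4) = floor(2.25) = 2
Counting from index 0 in the sorted data, the element at index 2 is 22.
Final answer: 22


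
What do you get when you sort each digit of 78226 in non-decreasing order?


The number 78226 has digits: 7, 8, 2, 2, 6
Sorted: 2, 2, 6, 7, 8
Joining the sorted digits gives the result.
Final answer: 22678


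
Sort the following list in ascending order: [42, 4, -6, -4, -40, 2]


Original list: [42, 4, -6, -4, -40, 2]
Repeatedly take the smallest remaining element:
  Remaining [42, 4, -6, -4, -40, 2] -> smallest is -40
  Remaining [42, 4, -6, -4, 2] -> smallest is -6
  Remaining [42, 4, -4, 2] -> smallest is -4
  Remaining [42, 4, 2] -> smallest is 2
  Remaining [42, 4] -> smallest is 4
  Remaining [42] -> smallest is 42
Collecting the picks in order gives the sorted list.
Final answer: [-40, -6, -4, 2, 4, 42]


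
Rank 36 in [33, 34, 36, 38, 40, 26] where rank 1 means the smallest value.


Sort ascending: [26, 33, 34, 36, 38, 40]
Find 36 in the sorted list.
36 is at position 4 (1-indexed).
Final answer: 4


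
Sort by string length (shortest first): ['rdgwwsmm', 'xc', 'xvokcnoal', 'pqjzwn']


Compute lengths:
  'rdgwwsmm' has length 8
  'xc' has length 2
  'xvokcnoal' has length 9
  'pqjzwn' has length 6
Lengths in increasing order: 2 < 6 < 8 < 9
Listing the words in that order gives the answer.
Final answer: ['xc', 'pqjzwn', 'rdgwwsmm', 'xvokcnoal']


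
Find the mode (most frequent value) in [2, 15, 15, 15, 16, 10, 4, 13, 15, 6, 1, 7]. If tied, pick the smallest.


Count the frequency of each value:
  1 appears 1 time(s)
  2 appears 1 time(s)
  4 appears 1 time(s)
  6 appears 1 time(s)
  7 appears 1 time(s)
  10 appears 1 time(s)
  13 appears 1 time(s)
  15 appears 4 time(s)
  16 appears 1 time(s)
Maximum frequency is 4.
Only 15 reaches that frequency, so it is the mode.
Final answer: 15


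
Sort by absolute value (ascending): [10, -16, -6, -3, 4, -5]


Compute absolute values:
  |10| = 10
  |-16| = 16
  |-6| = 6
  |-3| = 3
  |4| = 4
  |-5| = 5
Absolute values in increasing order: 3 < 4 < 5 < 6 < 10 < 16
Listing the original numbers in that order gives the answer.
Final answer: [-3, 4, -5, -6, 10, -16]


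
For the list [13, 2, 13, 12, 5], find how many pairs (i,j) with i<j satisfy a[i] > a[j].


For each element, count the later elements that are smaller than it:
  13 (index 0): smaller elements after it = [2, 12, 5] -> 3
  2 (index 1): smaller elements after it = [] -> 0
  13 (index 2): smaller elements after it = [12, 5] -> 2
  12 (index 3): smaller elements after it = [5] -> 1
Total inversions = 3 + 0 + 2 + 1 = 6
Final answer: 6


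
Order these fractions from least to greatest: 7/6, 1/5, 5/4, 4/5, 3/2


Convert to decimal for comparison:
  7/6 = 1.1667
  1/5 = 0.2
  5/4 = 1.25
  4/5 = 0.8
  3/2 = 1.5
Decimals in increasing order: 0.2 < 0.8 < 1.1667 < 1.25 < 1.5
Writing each back as its fraction gives the sorted order.
Final answer: 1/5, 4/5, 7/6, 5/4, 3/2


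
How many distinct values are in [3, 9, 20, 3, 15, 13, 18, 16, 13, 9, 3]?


List all unique values:
Distinct values: [3, 9, 13, 15, 16, 18, 20]
Count = 7
Final answer: 7


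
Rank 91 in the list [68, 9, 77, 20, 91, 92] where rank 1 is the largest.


Sort descending: [92, 91, 77, 68, 20, 9]
Find 91 in the sorted list.
91 is at position 2.
Final answer: 2


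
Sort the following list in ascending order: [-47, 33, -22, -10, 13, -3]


Original list: [-47, 33, -22, -10, 13, -3]
Repeatedly take the smallest remaining element:
  Remaining [-47, 33, -22, -10, 13, -3] -> smallest is -47
  Remaining [33, -22, -10, 13, -3] -> smallest is -22
  Remaining [33, -10, 13, -3] -> smallest is -10
  Remaining [33, 13, -3] -> smallest is -3
  Remaining [33, 13] -> smallest is 13
  Remaining [33] -> smallest is 33
Collecting the picks in order gives the sorted list.
Final answer: [-47, -22, -10, -3, 13, 33]


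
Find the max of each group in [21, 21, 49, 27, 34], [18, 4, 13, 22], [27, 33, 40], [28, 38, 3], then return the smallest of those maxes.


Find max of each group:
  Group 1: [21, 21, 49, 27, 34] -> max = 49
  Group 2: [18, 4, 13, 22] -> max = 22
  Group 3: [27, 33, 40] -> max = 40
  Group 4: [28, 38, 3] -> max = 38
Maxes: [49, 22, 40, 38]
Minimum of maxes = 22
Final answer: 22


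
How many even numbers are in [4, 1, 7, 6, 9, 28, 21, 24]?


Check each element:
  4 is even
  1 is odd
  7 is odd
  6 is even
  9 is odd
  28 is even
  21 is odd
  24 is even
Evens: [4, 6, 28, 24]
Count of evens = 4
Final answer: 4


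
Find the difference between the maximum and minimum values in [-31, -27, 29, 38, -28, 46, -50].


Maximum value: 46
Minimum value: -50
Range = 46 - (-50) = 96
Final answer: 96


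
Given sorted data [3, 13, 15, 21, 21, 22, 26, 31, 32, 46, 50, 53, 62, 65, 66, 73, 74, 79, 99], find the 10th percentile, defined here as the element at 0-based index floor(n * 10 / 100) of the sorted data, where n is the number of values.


The dataset has n = 19 elements.
Index = floor(19 * 10 / 100) = floor(190 / 100) = floor(1.9) = 1
Counting from index 0 in the sorted data, the element at index 1 is 13.
Final answer: 13


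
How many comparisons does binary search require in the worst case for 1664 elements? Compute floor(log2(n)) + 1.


Binary search halves the search space each step.
Maximum comparisons = floor(log2(1664)) + 1
log2(1664) = 10.7004
floor(log2(1664)) = 10, so 10 + 1 = 11
Final answer: 11


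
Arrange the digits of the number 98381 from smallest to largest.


The number 98381 has digits: 9, 8, 3, 8, 1
Sorted: 1, 3, 8, 8, 9
Joining the sorted digits gives the result.
Final answer: 13889


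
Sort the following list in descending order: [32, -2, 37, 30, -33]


Original list: [32, -2, 37, 30, -33]
Repeatedly take the largest remaining element:
  Remaining [32, -2, 37, 30, -33] -> largest is 37
  Remaining [32, -2, 30, -33] -> largest is 32
  Remaining [-2, 30, -33] -> largest is 30
  Remaining [-2, -33] -> largest is -2
  Remaining [-33] -> largest is -33
Collecting the picks in order gives the descending list.
Final answer: [37, 32, 30, -2, -33]


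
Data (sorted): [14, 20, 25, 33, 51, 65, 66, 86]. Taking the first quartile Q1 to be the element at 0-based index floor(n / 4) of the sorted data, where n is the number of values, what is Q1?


The list has n = 8 elements.
Q1 index = floor(8 / 4) = floor(2) = 2
Counting from index 0 in the sorted data, the element at index 2 is 25.
Final answer: 25


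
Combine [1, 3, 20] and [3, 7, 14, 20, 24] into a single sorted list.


List A: [1, 3, 20]
List B: [3, 7, 14, 20, 24]
Repeatedly compare the front elements and take the smaller:
  1 vs 3 -> take 1
  3 vs 3 -> take 3
  20 vs 3 -> take 3
  20 vs 7 -> take 7
  20 vs 14 -> take 14
  20 vs 20 -> take 20
  A is exhausted; append the rest of B: [20, 24]
Final answer: [1, 3, 3, 7, 14, 20, 20, 24]


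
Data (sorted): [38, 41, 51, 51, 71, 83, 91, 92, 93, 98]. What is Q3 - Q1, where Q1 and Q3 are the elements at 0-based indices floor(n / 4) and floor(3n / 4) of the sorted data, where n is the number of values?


The data has n = 10 elements.
Q1 index = floor(10 / 4) = floor(2.5) = 2; Q3 index = floor(3 * 10 / 4) = floor(7.5) = 7
Q1 = element at index 2 = 51
Q3 = element at index 7 = 92
IQR = 92 - 51 = 41
Final answer: 41


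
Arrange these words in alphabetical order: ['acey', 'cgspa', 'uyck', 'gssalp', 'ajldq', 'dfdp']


Compare strings character by character (the first differing letter decides):
  'acey' < 'ajldq' since 'c' < 'j' at position 2
  'ajldq' < 'cgspa' since 'a' < 'c' at position 1
  'cgspa' < 'dfdp' since 'c' < 'd' at position 1
  'dfdp' < 'gssalp' since 'd' < 'g' at position 1
  'gssalp' < 'uyck' since 'g' < 'u' at position 1
Chaining these comparisons gives the alphabetical order.
Final answer: ['acey', 'ajldq', 'cgspa', 'dfdp', 'gssalp', 'uyck']


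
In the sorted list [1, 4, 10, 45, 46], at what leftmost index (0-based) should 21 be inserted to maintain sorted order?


List is sorted: [1, 4, 10, 45, 46]
We need the leftmost position where 21 can be inserted, i.e. the first index whose element is >= 21 (or the end of the list if none is).
Binary search with low=0, high=5 (0-based indices):
  low=0, high=5, mid=2: a[2]=10 < 21, so low = 3
  low=3, high=5, mid=4: a[4]=46 >= 21, so high = 4
  low=3, high=4, mid=3: a[3]=45 >= 21, so high = 3
Now low = high = 3, so the insertion index is 3.
Final answer: 3


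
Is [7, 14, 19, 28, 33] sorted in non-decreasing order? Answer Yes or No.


Check consecutive pairs:
  7 <= 14? True
  14 <= 19? True
  19 <= 28? True
  28 <= 33? True
Every consecutive pair is in order, so the list is non-decreasing.
Final answer: Yes


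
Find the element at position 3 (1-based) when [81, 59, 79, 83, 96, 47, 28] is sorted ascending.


Sort ascending: [28, 47, 59, 79, 81, 83, 96]
The 3rd element (1-indexed) is at index 2.
Value = 59
Final answer: 59


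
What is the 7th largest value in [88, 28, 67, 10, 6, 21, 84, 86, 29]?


Sort descending: [88, 86, 84, 67, 29, 28, 21, 10, 6]
The 7th element (1-indexed) is at index 6.
Value = 21
Final answer: 21


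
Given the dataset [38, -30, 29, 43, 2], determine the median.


First, sort the list: [-30, 2, 29, 38, 43]
The list has 5 elements (odd count).
The middle index is 2 (0-based), and the element there is 29.
Final answer: 29


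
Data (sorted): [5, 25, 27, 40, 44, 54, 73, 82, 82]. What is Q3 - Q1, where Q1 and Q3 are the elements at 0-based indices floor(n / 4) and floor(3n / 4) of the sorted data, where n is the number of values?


The data has n = 9 elements.
Q1 index = floor(9 / 4) = floor(2.25) = 2; Q3 index = floor(3 * 9 / 4) = floor(6.75) = 6
Q1 = element at index 2 = 27
Q3 = element at index 6 = 73
IQR = 73 - 27 = 46
Final answer: 46


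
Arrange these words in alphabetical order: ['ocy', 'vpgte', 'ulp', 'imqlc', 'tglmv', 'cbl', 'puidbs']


Compare strings character by character (the first differing letter decides):
  'cbl' < 'imqlc' since 'c' < 'i' at position 1
  'imqlc' < 'ocy' since 'i' < 'o' at position 1
  'ocy' < 'puidbs' since 'o' < 'p' at position 1
  'puidbs' < 'tglmv' since 'p' < 't' at position 1
  'tglmv' < 'ulp' since 't' < 'u' at position 1
  'ulp' < 'vpgte' since 'u' < 'v' at position 1
Chaining these comparisons gives the alphabetical order.
Final answer: ['cbl', 'imqlc', 'ocy', 'puidbs', 'tglmv', 'ulp', 'vpgte']


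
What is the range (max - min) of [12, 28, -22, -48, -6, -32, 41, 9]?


Maximum value: 41
Minimum value: -48
Range = 41 - (-48) = 89
Final answer: 89


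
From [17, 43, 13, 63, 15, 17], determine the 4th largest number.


Sort descending: [63, 43, 17, 17, 15, 13]
The 4th element (1-indexed) is at index 3.
Value = 17
Final answer: 17


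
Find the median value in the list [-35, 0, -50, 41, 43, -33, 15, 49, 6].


First, sort the list: [-50, -35, -33, 0, 6, 15, 41, 43, 49]
The list has 9 elements (odd count).
The middle index is 4 (0-based), and the element there is 6.
Final answer: 6


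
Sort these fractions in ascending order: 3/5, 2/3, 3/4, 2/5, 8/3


Convert to decimal for comparison:
  3/5 = 0.6
  2/3 = 0.6667
  3/4 = 0.75
  2/5 = 0.4
  8/3 = 2.6667
Decimals in increasing order: 0.4 < 0.6 < 0.6667 < 0.75 < 2.6667
Writing each back as its fraction gives the sorted order.
Final answer: 2/5, 3/5, 2/3, 3/4, 8/3


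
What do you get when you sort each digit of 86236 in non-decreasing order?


The number 86236 has digits: 8, 6, 2, 3, 6
Sorted: 2, 3, 6, 6, 8
Joining the sorted digits gives the result.
Final answer: 23668


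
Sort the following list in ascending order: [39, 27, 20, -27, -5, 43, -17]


Original list: [39, 27, 20, -27, -5, 43, -17]
Repeatedly take the smallest remaining element:
  Remaining [39, 27, 20, -27, -5, 43, -17] -> smallest is -27
  Remaining [39, 27, 20, -5, 43, -17] -> smallest is -17
  Remaining [39, 27, 20, -5, 43] -> smallest is -5
  Remaining [39, 27, 20, 43] -> smallest is 20
  Remaining [39, 27, 43] -> smallest is 27
  Remaining [39, 43] -> smallest is 39
  Remaining [43] -> smallest is 43
Collecting the picks in order gives the sorted list.
Final answer: [-27, -17, -5, 20, 27, 39, 43]


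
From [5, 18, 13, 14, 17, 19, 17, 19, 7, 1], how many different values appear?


List all unique values:
Distinct values: [1, 5, 7, 13, 14, 17, 18, 19]
Count = 8
Final answer: 8


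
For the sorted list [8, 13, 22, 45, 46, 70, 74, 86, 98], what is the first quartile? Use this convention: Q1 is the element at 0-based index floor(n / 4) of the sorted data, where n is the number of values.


The list has n = 9 elements.
Q1 index = floor(9 / 4) = floor(2.25) = 2
Counting from index 0 in the sorted data, the element at index 2 is 22.
Final answer: 22


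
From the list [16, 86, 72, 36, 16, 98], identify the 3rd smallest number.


Sort ascending: [16, 16, 36, 72, 86, 98]
The 3rd element (1-indexed) is at index 2.
Value = 36
Final answer: 36


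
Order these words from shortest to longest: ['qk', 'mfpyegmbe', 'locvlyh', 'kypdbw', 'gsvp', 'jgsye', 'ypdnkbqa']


Compute lengths:
  'qk' has length 2
  'mfpyegmbe' has length 9
  'locvlyh' has length 7
  'kypdbw' has length 6
  'gsvp' has length 4
  'jgsye' has length 5
  'ypdnkbqa' has length 8
Lengths in increasing order: 2 < 4 < 5 < 6 < 7 < 8 < 9
Listing the words in that order gives the answer.
Final answer: ['qk', 'gsvp', 'jgsye', 'kypdbw', 'locvlyh', 'ypdnkbqa', 'mfpyegmbe']


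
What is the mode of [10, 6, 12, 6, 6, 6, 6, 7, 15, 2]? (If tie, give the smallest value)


Count the frequency of each value:
  2 appears 1 time(s)
  6 appears 5 time(s)
  7 appears 1 time(s)
  10 appears 1 time(s)
  12 appears 1 time(s)
  15 appears 1 time(s)
Maximum frequency is 5.
Only 6 reaches that frequency, so it is the mode.
Final answer: 6


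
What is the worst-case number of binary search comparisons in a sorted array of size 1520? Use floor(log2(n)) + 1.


Binary search halves the search space each step.
Maximum comparisons = floor(log2(1520)) + 1
log2(1520) = 10.5699
floor(log2(1520)) = 10, so 10 + 1 = 11
Final answer: 11


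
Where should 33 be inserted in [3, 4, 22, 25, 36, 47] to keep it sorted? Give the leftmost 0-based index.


List is sorted: [3, 4, 22, 25, 36, 47]
We need the leftmost position where 33 can be inserted, i.e. the first index whose element is >= 33 (or the end of the list if none is).
Binary search with low=0, high=6 (0-based indices):
  low=0, high=6, mid=3: a[3]=25 < 33, so low = 4
  low=4, high=6, mid=5: a[5]=47 >= 33, so high = 5
  low=4, high=5, mid=4: a[4]=36 >= 33, so high = 4
Now low = high = 4, so the insertion index is 4.
Final answer: 4


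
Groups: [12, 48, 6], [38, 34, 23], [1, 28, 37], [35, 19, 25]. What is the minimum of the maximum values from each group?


Find max of each group:
  Group 1: [12, 48, 6] -> max = 48
  Group 2: [38, 34, 23] -> max = 38
  Group 3: [1, 28, 37] -> max = 37
  Group 4: [35, 19, 25] -> max = 35
Maxes: [48, 38, 37, 35]
Minimum of maxes = 35
Final answer: 35


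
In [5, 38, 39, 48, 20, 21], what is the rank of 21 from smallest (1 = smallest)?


Sort ascending: [5, 20, 21, 38, 39, 48]
Find 21 in the sorted list.
21 is at position 3 (1-indexed).
Final answer: 3


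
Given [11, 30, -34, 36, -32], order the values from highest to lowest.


Original list: [11, 30, -34, 36, -32]
Repeatedly take the largest remaining element:
  Remaining [11, 30, -34, 36, -32] -> largest is 36
  Remaining [11, 30, -34, -32] -> largest is 30
  Remaining [11, -34, -32] -> largest is 11
  Remaining [-34, -32] -> largest is -32
  Remaining [-34] -> largest is -34
Collecting the picks in order gives the descending list.
Final answer: [36, 30, 11, -32, -34]


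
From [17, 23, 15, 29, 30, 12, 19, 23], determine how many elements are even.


Check each element:
  17 is odd
  23 is odd
  15 is odd
  29 is odd
  30 is even
  12 is even
  19 is odd
  23 is odd
Evens: [30, 12]
Count of evens = 2
Final answer: 2


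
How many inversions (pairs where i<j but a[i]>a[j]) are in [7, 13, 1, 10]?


For each element, count the later elements that are smaller than it:
  7 (index 0): smaller elements after it = [1] -> 1
  13 (index 1): smaller elements after it = [1, 10] -> 2
  1 (index 2): smaller elements after it = [] -> 0
Total inversions = 1 + 2 + 0 = 3
Final answer: 3
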